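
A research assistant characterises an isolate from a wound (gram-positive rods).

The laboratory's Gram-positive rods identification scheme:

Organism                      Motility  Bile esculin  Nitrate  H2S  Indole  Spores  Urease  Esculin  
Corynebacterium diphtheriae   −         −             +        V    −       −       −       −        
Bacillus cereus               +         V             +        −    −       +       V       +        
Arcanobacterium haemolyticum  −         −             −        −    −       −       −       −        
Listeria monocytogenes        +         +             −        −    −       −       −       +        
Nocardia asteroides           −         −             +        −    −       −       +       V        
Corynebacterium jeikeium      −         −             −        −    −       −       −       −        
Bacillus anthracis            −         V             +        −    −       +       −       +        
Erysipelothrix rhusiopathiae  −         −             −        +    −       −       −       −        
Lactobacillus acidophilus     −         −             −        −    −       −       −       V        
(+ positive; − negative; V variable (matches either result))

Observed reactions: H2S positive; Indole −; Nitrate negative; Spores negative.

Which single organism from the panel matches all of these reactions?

H2S +: excludes 7 organisms — 2 left.
Indole −: all 2 remaining candidates are consistent.
Spores −: all 2 remaining candidates are consistent.
Nitrate −: excludes Corynebacterium diphtheriae — 1 left.

Erysipelothrix rhusiopathiae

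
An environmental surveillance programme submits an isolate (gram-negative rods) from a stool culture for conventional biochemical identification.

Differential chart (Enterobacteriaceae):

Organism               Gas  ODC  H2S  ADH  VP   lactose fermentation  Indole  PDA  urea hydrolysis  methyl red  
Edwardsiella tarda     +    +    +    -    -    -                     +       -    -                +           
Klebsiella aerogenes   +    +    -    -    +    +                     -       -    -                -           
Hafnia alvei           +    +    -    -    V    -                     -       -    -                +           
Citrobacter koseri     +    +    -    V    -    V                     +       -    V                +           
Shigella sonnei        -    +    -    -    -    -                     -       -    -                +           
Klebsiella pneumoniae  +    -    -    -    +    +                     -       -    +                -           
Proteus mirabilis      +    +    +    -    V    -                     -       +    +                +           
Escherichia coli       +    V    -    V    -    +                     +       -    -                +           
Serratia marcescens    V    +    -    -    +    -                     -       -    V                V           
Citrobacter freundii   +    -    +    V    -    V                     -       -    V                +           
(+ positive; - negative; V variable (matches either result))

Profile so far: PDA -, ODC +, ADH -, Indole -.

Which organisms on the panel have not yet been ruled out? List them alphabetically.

Hafnia alvei, Klebsiella aerogenes, Serratia marcescens, Shigella sonnei

PDA -: excludes Proteus mirabilis — 9 left.
Indole -: excludes Edwardsiella tarda, Citrobacter koseri, Escherichia coli — 6 left.
ADH -: all 6 remaining candidates are consistent.
ODC +: excludes Klebsiella pneumoniae, Citrobacter freundii — 4 left.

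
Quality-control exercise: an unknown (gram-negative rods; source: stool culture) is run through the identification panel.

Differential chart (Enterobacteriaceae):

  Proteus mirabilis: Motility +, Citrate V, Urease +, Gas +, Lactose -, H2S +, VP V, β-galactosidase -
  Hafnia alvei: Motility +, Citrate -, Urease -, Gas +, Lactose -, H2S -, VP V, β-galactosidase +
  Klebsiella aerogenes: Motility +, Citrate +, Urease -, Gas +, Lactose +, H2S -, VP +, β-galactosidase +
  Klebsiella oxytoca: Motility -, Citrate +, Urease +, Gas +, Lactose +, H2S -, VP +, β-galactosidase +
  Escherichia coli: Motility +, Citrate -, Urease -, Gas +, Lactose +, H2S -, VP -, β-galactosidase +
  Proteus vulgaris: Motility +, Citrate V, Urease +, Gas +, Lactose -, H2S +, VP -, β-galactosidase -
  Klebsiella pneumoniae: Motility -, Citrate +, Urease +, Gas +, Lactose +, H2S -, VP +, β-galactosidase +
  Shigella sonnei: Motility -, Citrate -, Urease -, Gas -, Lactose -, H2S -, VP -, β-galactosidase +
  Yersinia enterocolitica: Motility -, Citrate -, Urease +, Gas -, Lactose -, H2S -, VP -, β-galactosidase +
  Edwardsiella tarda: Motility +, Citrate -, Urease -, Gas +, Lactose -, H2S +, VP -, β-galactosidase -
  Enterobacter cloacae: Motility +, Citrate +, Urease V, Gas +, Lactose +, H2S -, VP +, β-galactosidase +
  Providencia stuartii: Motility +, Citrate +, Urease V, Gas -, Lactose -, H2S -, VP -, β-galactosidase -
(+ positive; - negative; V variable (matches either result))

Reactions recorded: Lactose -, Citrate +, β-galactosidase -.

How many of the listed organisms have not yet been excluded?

3

Lactose -: excludes 5 organisms — 7 left.
β-galactosidase -: excludes Hafnia alvei, Shigella sonnei, Yersinia enterocolitica — 4 left.
Citrate +: excludes Edwardsiella tarda — 3 left.
Still consistent: Proteus mirabilis, Proteus vulgaris, Providencia stuartii.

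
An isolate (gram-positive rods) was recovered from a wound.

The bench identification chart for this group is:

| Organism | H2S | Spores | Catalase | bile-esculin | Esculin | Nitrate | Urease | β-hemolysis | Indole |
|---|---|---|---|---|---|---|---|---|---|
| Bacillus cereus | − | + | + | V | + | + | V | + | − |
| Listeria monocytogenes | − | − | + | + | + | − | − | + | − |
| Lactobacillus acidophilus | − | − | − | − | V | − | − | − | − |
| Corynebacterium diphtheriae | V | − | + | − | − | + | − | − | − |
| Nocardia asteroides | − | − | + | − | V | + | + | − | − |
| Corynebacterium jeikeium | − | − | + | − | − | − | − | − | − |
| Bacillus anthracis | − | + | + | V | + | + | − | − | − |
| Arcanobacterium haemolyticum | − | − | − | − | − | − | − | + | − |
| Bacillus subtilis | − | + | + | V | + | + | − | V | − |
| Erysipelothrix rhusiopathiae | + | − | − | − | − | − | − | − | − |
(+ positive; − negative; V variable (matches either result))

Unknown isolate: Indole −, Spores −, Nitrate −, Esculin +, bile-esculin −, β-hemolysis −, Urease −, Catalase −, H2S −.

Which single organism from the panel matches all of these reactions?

Nitrate −: excludes 5 organisms — 5 left.
Catalase −: excludes Listeria monocytogenes, Corynebacterium jeikeium — 3 left.
Spores −: all 3 remaining candidates are consistent.
Esculin +: excludes Arcanobacterium haemolyticum, Erysipelothrix rhusiopathiae — 1 left.
Urease −: the one remaining candidate is consistent.
H2S −: the one remaining candidate is consistent.
bile-esculin −: the one remaining candidate is consistent.
Indole −: the one remaining candidate is consistent.
β-hemolysis −: the one remaining candidate is consistent.

Lactobacillus acidophilus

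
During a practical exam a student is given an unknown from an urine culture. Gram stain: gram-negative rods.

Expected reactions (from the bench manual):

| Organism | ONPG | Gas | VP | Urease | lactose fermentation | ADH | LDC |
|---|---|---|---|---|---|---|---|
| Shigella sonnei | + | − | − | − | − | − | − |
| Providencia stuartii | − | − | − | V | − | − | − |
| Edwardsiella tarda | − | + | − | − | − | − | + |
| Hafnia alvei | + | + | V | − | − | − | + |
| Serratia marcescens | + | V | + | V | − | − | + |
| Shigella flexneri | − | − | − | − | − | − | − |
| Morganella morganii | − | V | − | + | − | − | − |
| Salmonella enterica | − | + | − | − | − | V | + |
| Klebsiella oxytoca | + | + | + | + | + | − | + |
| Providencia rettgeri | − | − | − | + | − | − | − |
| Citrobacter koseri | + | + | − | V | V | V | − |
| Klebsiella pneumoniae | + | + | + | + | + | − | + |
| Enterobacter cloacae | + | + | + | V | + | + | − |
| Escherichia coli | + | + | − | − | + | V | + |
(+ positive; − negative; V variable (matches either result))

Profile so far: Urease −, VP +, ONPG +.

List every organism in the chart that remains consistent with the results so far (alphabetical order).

Urease −: excludes Morganella morganii, Klebsiella oxytoca, Providencia rettgeri, Klebsiella pneumoniae — 10 left.
ONPG +: excludes Providencia stuartii, Edwardsiella tarda, Shigella flexneri, Salmonella enterica — 6 left.
VP +: excludes Shigella sonnei, Citrobacter koseri, Escherichia coli — 3 left.

Enterobacter cloacae, Hafnia alvei, Serratia marcescens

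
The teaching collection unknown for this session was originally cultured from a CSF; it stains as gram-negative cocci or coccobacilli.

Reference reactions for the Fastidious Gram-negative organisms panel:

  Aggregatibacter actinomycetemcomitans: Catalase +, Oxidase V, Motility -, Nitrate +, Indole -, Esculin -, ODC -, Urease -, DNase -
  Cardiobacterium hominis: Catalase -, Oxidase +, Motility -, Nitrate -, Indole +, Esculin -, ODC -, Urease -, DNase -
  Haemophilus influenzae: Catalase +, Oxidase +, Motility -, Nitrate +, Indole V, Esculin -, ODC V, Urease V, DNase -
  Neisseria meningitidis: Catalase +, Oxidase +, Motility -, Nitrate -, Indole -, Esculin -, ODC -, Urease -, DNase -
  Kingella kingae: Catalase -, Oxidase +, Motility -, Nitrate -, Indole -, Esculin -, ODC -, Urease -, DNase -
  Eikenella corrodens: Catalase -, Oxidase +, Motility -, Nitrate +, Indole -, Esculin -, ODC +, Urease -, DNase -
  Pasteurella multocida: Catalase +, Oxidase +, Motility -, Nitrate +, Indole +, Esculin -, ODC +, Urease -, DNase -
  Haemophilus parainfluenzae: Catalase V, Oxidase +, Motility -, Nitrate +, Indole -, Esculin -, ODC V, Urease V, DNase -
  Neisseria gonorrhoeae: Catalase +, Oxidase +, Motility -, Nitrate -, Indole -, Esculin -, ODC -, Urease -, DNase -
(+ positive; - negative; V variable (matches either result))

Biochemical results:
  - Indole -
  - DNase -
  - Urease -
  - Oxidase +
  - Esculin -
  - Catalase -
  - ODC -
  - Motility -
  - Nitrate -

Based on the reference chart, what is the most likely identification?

Kingella kingae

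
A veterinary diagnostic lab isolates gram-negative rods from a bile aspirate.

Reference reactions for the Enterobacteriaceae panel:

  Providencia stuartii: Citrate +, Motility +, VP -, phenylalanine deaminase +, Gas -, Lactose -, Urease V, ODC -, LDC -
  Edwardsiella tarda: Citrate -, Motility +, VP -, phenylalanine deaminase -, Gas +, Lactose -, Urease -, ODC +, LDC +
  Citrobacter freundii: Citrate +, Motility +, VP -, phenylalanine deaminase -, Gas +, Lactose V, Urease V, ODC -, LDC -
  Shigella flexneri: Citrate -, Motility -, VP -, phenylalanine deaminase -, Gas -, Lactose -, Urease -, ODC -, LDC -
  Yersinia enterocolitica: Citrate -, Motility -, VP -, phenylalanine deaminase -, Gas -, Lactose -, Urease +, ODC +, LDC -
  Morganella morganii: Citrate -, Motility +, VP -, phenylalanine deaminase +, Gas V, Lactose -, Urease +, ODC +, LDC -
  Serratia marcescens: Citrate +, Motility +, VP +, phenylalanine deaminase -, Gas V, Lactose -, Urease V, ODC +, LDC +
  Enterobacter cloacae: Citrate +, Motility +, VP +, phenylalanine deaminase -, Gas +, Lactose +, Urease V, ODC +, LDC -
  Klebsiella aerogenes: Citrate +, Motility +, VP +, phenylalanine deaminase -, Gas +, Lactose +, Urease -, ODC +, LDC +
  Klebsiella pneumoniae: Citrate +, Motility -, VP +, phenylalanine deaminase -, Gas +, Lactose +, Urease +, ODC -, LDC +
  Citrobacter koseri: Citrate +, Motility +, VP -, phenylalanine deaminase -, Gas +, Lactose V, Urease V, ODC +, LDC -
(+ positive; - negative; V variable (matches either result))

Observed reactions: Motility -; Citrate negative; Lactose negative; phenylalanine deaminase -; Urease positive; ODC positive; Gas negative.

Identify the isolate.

Yersinia enterocolitica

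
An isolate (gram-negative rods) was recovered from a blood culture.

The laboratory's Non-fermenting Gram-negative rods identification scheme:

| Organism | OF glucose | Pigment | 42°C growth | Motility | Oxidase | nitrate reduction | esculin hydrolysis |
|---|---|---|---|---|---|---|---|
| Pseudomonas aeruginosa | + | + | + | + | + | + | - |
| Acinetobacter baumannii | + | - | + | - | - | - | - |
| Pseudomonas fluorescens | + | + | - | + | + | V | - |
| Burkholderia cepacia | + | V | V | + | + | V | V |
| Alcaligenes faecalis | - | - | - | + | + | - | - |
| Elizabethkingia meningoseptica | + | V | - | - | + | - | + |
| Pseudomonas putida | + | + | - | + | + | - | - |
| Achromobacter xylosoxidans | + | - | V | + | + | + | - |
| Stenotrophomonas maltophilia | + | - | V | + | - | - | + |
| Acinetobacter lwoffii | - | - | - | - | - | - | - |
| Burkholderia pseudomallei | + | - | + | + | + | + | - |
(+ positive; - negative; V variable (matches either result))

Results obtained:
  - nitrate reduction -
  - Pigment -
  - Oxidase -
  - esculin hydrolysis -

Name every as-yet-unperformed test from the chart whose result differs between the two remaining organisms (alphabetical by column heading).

42°C growth, OF glucose

nitrate reduction -: excludes Pseudomonas aeruginosa, Achromobacter xylosoxidans, Burkholderia pseudomallei — 8 left.
esculin hydrolysis -: excludes Elizabethkingia meningoseptica, Stenotrophomonas maltophilia — 6 left.
Pigment -: excludes Pseudomonas fluorescens, Pseudomonas putida — 4 left.
Oxidase -: excludes Burkholderia cepacia, Alcaligenes faecalis — 2 left.
Two candidates remain: Acinetobacter baumannii and Acinetobacter lwoffii.
  OF glucose: Acinetobacter baumannii +, Acinetobacter lwoffii - — discriminates.
  42°C growth: Acinetobacter baumannii +, Acinetobacter lwoffii - — discriminates.
  Motility: - vs - — same for both, does not separate.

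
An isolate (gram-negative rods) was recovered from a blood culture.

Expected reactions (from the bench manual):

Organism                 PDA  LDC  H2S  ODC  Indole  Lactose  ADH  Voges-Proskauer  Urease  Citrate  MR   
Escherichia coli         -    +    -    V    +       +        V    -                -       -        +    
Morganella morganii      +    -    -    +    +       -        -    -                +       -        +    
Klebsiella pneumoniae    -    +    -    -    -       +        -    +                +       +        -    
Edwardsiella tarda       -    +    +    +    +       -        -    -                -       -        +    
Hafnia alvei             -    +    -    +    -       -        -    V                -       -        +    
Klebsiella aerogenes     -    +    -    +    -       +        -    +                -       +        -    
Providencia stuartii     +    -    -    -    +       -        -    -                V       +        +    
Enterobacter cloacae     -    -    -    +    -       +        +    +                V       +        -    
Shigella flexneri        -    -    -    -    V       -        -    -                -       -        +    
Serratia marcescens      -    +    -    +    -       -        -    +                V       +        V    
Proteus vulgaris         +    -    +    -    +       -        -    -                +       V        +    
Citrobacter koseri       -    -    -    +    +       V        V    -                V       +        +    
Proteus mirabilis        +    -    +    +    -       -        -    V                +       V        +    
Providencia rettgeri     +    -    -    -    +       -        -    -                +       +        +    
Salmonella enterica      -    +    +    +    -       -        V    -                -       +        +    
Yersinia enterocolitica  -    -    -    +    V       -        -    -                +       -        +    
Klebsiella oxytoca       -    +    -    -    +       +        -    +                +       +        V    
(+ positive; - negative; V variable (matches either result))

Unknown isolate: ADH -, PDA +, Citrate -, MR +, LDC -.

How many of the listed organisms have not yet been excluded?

3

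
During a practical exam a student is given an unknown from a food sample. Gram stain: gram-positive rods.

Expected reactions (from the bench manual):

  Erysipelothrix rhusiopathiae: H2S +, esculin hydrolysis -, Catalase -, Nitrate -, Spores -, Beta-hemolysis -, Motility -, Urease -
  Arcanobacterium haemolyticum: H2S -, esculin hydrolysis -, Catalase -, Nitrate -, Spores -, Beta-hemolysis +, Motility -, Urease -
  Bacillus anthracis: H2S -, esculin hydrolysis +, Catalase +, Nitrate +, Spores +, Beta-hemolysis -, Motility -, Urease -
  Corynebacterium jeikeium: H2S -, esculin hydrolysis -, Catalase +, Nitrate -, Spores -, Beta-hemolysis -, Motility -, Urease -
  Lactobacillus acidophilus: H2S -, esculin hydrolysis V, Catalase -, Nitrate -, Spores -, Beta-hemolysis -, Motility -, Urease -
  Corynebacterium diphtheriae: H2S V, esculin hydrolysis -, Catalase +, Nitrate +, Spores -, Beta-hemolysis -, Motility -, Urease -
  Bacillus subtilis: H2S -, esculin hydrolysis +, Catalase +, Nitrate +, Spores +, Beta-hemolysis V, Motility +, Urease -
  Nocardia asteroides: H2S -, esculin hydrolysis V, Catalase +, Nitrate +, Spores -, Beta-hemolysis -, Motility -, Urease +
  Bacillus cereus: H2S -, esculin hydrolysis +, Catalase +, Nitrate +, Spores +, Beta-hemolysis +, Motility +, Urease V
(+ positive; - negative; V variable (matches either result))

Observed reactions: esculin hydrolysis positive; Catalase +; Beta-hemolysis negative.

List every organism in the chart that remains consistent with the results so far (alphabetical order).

Bacillus anthracis, Bacillus subtilis, Nocardia asteroides

Beta-hemolysis -: excludes Arcanobacterium haemolyticum, Bacillus cereus — 7 left.
esculin hydrolysis +: excludes Erysipelothrix rhusiopathiae, Corynebacterium jeikeium, Corynebacterium diphtheriae — 4 left.
Catalase +: excludes Lactobacillus acidophilus — 3 left.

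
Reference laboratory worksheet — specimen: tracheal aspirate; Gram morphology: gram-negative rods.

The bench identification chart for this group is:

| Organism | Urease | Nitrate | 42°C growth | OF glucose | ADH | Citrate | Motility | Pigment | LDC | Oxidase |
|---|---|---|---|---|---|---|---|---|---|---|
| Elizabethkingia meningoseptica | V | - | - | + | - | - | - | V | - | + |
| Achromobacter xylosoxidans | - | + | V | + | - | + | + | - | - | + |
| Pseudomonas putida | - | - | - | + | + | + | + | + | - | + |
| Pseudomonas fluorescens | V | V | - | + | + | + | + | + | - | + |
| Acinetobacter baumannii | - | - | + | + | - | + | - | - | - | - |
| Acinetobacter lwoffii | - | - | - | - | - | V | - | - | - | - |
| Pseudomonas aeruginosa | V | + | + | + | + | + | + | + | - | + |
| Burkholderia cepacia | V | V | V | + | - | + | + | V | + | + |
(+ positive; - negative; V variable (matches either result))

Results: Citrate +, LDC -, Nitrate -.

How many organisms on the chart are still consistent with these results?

4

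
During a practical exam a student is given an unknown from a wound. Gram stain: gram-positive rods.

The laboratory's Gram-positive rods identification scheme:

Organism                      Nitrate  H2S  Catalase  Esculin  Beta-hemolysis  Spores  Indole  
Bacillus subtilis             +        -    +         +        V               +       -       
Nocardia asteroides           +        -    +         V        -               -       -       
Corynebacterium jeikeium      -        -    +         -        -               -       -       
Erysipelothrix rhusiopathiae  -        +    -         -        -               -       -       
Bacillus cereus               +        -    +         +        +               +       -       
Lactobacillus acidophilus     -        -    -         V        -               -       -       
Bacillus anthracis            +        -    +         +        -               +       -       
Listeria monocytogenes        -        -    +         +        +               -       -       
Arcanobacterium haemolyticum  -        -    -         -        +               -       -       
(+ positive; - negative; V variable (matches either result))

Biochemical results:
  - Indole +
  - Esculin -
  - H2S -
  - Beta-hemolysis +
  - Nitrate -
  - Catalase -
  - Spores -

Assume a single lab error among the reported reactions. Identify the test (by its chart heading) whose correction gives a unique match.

Indole

As reported, no row in the chart matches all 7 reactions.
Reversing H2S → still no organism matches.
Reversing Esculin → still no organism matches.
Reversing Spores → still no organism matches.
Reversing Nitrate → still no organism matches.
Reversing Beta-hemolysis → still no organism matches.
Reversing Catalase → still no organism matches.
Reversing Indole (to -) → unique match: Arcanobacterium haemolyticum.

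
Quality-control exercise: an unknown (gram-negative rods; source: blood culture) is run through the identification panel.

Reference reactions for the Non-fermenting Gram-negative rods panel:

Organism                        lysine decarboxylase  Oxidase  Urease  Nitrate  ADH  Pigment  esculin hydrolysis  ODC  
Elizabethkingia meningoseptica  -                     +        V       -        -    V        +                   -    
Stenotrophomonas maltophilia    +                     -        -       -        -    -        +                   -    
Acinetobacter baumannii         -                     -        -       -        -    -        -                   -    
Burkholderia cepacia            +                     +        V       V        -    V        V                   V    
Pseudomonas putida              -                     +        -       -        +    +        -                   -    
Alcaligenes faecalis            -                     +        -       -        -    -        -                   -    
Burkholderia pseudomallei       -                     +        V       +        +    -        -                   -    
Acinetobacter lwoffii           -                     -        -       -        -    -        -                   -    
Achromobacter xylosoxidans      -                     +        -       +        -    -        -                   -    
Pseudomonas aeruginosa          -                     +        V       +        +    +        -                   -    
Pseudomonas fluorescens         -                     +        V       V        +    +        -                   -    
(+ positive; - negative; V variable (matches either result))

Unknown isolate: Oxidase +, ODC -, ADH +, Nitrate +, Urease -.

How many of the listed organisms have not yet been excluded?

ODC -: all 11 remaining candidates are consistent.
ADH +: excludes 7 organisms — 4 left.
Urease -: all 4 remaining candidates are consistent.
Oxidase +: all 4 remaining candidates are consistent.
Nitrate +: excludes Pseudomonas putida — 3 left.
Still consistent: Burkholderia pseudomallei, Pseudomonas aeruginosa, Pseudomonas fluorescens.

3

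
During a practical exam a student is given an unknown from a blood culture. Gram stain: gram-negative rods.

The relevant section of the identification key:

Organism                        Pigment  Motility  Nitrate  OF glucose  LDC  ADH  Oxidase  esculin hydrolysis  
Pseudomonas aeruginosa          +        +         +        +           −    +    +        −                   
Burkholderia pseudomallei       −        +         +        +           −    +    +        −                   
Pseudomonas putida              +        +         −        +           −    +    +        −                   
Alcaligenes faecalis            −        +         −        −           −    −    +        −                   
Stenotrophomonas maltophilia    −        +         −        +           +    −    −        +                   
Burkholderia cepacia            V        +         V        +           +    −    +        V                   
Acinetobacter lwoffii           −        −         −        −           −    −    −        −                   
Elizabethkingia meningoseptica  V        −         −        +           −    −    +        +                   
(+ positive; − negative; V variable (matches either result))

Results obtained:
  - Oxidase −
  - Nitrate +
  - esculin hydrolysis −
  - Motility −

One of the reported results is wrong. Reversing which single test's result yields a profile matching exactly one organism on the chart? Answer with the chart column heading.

As reported, no row in the chart matches all 4 reactions.
Reversing Nitrate (to −) → unique match: Acinetobacter lwoffii.
Reversing Oxidase → still no organism matches.
Reversing Motility → still no organism matches.
Reversing esculin hydrolysis → still no organism matches.

Nitrate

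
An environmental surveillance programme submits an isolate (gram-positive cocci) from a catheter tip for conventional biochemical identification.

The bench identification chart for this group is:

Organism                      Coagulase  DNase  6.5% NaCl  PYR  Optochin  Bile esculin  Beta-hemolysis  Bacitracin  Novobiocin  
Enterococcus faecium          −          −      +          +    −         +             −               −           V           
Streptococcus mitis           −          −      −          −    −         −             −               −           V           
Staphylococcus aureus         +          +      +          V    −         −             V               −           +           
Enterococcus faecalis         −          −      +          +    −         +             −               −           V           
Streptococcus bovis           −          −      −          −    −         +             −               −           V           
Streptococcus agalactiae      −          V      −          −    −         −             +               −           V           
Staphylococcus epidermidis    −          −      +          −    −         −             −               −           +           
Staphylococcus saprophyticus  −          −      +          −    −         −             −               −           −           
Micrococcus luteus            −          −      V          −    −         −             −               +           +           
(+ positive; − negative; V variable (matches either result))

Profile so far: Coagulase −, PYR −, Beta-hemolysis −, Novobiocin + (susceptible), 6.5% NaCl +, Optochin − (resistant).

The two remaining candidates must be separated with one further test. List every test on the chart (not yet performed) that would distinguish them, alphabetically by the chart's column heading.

Bacitracin

Optochin −: all 9 remaining candidates are consistent.
6.5% NaCl +: excludes Streptococcus mitis, Streptococcus bovis, Streptococcus agalactiae — 6 left.
PYR −: excludes Enterococcus faecium, Enterococcus faecalis — 4 left.
Beta-hemolysis −: all 4 remaining candidates are consistent.
Coagulase −: excludes Staphylococcus aureus — 3 left.
Novobiocin +: excludes Staphylococcus saprophyticus — 2 left.
Two candidates remain: Micrococcus luteus and Staphylococcus epidermidis.
  DNase: − vs − — same for both, does not separate.
  Bile esculin: − vs − — same for both, does not separate.
  Bacitracin: Micrococcus luteus +, Staphylococcus epidermidis − — discriminates.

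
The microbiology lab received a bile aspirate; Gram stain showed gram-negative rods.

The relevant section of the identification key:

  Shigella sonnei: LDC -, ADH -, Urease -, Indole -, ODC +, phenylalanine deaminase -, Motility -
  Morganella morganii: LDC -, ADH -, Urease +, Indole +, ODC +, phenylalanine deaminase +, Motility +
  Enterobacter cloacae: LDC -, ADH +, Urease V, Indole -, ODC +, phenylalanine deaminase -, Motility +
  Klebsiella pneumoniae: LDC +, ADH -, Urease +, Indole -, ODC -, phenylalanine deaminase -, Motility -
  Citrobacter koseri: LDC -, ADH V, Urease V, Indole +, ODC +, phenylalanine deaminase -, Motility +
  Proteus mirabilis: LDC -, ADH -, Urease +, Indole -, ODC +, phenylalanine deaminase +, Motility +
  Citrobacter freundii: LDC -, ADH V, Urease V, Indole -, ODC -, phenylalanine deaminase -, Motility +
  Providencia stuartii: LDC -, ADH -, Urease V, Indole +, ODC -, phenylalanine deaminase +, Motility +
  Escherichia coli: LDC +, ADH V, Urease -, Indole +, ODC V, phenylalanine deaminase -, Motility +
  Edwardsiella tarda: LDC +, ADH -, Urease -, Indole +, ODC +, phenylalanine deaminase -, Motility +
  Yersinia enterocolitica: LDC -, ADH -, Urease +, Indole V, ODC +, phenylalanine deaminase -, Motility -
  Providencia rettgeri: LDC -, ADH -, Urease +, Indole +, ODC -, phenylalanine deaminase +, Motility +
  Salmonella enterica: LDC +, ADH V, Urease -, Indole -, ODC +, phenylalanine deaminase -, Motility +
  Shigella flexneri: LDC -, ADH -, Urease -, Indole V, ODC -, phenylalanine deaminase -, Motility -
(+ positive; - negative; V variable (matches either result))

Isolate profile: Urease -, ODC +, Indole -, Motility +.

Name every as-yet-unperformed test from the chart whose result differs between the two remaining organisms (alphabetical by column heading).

LDC

Indole -: excludes 6 organisms — 8 left.
Motility +: excludes Shigella sonnei, Klebsiella pneumoniae, Yersinia enterocolitica, Shigella flexneri — 4 left.
ODC +: excludes Citrobacter freundii — 3 left.
Urease -: excludes Proteus mirabilis — 2 left.
Two candidates remain: Enterobacter cloacae and Salmonella enterica.
  LDC: Enterobacter cloacae -, Salmonella enterica + — discriminates.
  ADH: + vs V — variable for at least one, does not separate.
  phenylalanine deaminase: - vs - — same for both, does not separate.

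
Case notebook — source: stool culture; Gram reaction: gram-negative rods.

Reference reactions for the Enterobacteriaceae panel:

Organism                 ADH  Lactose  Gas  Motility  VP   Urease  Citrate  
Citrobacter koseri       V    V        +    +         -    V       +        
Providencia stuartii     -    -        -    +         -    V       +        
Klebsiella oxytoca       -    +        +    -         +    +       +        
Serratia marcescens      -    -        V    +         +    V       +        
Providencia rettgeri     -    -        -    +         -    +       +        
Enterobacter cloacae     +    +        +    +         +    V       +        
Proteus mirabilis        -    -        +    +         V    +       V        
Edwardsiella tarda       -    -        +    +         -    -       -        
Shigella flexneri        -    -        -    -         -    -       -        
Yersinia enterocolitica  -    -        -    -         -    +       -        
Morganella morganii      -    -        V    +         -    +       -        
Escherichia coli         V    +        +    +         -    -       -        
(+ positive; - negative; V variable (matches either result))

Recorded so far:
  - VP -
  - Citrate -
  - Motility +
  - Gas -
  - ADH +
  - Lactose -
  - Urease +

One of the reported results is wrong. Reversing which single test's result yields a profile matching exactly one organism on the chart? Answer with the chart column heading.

ADH

As reported, no row in the chart matches all 7 reactions.
Reversing Motility → still no organism matches.
Reversing Urease → still no organism matches.
Reversing ADH (to -) → unique match: Morganella morganii.
Reversing VP → still no organism matches.
Reversing Gas → still no organism matches.
Reversing Lactose → still no organism matches.
Reversing Citrate → still no organism matches.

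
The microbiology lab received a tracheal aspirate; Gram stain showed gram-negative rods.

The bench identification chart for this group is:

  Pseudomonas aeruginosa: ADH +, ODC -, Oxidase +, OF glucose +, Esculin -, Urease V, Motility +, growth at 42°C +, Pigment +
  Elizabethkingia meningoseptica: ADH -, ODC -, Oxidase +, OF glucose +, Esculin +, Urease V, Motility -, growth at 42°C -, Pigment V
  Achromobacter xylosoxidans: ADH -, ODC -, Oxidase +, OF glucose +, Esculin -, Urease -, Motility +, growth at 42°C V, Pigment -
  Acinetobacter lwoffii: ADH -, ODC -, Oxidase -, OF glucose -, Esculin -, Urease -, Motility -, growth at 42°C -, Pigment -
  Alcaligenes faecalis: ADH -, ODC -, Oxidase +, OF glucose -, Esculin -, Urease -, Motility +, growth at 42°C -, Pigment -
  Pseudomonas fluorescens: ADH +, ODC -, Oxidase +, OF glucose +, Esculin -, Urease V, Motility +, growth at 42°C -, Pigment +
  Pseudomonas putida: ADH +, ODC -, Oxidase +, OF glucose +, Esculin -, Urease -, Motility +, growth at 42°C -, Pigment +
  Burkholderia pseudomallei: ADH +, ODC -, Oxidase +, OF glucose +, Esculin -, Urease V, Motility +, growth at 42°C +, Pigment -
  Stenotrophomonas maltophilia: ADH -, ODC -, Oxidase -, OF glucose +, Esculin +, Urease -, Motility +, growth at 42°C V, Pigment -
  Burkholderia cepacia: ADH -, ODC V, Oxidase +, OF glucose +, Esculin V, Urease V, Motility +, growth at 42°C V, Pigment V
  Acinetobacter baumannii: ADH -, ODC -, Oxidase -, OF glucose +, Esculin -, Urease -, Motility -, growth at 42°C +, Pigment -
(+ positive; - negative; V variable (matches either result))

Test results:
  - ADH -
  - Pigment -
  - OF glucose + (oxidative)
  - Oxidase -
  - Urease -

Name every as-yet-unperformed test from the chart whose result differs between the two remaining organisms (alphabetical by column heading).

Esculin, Motility

Oxidase -: excludes 8 organisms — 3 left.
Pigment -: all 3 remaining candidates are consistent.
ADH -: all 3 remaining candidates are consistent.
Urease -: all 3 remaining candidates are consistent.
OF glucose +: excludes Acinetobacter lwoffii — 2 left.
Two candidates remain: Acinetobacter baumannii and Stenotrophomonas maltophilia.
  ODC: - vs - — same for both, does not separate.
  Esculin: Acinetobacter baumannii -, Stenotrophomonas maltophilia + — discriminates.
  Motility: Acinetobacter baumannii -, Stenotrophomonas maltophilia + — discriminates.
  growth at 42°C: + vs V — variable for at least one, does not separate.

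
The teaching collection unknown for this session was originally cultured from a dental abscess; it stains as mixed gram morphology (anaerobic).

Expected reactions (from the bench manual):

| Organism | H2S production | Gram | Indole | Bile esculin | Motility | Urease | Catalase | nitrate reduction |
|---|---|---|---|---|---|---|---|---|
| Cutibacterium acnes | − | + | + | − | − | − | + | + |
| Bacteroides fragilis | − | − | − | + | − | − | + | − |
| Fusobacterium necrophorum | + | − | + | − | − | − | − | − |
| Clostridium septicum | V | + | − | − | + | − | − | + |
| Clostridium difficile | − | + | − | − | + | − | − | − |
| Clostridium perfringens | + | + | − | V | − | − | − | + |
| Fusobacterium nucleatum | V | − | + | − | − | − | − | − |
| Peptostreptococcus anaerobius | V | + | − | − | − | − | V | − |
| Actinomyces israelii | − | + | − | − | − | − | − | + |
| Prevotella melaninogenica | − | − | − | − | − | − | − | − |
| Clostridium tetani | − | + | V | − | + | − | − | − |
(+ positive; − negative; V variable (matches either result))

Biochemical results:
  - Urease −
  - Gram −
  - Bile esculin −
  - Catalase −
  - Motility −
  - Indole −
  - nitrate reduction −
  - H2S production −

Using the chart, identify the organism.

Gram −: excludes 7 organisms — 4 left.
nitrate reduction −: all 4 remaining candidates are consistent.
Bile esculin −: excludes Bacteroides fragilis — 3 left.
Catalase −: all 3 remaining candidates are consistent.
Indole −: excludes Fusobacterium necrophorum, Fusobacterium nucleatum — 1 left.
H2S production −: the one remaining candidate is consistent.
Motility −: the one remaining candidate is consistent.
Urease −: the one remaining candidate is consistent.

Prevotella melaninogenica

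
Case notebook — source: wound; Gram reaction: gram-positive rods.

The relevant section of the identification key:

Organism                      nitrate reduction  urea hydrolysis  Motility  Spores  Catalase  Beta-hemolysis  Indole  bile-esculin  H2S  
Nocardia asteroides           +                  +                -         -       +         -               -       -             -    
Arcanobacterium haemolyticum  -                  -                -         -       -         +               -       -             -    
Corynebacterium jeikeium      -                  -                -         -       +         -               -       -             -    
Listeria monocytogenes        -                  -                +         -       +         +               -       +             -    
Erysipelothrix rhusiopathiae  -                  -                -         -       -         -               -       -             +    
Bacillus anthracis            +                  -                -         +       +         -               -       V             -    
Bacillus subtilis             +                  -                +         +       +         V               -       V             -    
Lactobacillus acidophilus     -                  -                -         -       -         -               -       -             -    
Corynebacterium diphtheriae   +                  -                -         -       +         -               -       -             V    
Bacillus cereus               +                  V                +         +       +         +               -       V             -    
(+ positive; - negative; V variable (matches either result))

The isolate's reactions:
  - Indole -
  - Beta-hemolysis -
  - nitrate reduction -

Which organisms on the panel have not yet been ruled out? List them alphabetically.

Corynebacterium jeikeium, Erysipelothrix rhusiopathiae, Lactobacillus acidophilus

Beta-hemolysis -: excludes Arcanobacterium haemolyticum, Listeria monocytogenes, Bacillus cereus — 7 left.
nitrate reduction -: excludes Nocardia asteroides, Bacillus anthracis, Bacillus subtilis, Corynebacterium diphtheriae — 3 left.
Indole -: all 3 remaining candidates are consistent.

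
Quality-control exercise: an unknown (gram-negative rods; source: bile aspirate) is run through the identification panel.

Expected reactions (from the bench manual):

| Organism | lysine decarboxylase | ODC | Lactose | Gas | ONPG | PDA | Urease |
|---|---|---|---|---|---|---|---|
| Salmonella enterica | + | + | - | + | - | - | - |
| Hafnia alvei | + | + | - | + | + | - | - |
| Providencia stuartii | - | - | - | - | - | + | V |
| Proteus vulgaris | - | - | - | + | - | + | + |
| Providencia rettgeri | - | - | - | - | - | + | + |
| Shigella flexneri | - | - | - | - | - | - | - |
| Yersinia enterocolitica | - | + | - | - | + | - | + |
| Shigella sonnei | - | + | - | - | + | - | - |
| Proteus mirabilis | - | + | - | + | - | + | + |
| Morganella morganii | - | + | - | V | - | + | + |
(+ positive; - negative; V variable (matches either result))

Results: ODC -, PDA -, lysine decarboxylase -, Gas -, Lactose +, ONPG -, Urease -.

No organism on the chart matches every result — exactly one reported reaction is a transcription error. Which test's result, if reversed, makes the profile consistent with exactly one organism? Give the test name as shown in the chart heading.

Lactose

As reported, no row in the chart matches all 7 reactions.
Reversing ONPG → still no organism matches.
Reversing ODC → still no organism matches.
Reversing Urease → still no organism matches.
Reversing lysine decarboxylase → still no organism matches.
Reversing Lactose (to -) → unique match: Shigella flexneri.
Reversing PDA → still no organism matches.
Reversing Gas → still no organism matches.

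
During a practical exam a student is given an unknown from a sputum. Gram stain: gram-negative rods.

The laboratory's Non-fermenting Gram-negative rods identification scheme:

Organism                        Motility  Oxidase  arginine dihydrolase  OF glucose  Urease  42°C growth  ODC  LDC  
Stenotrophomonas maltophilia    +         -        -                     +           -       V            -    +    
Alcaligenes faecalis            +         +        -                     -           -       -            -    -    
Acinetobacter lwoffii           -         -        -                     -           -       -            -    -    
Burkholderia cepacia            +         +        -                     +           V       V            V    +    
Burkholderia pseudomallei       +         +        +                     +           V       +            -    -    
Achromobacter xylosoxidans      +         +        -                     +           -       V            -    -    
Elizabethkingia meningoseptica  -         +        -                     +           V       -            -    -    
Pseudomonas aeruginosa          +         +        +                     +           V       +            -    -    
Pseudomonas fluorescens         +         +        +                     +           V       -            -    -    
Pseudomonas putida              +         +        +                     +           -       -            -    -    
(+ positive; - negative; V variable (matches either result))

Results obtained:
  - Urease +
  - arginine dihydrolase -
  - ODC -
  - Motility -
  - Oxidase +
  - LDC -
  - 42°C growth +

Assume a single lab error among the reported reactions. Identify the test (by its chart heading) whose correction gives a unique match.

As reported, no row in the chart matches all 7 reactions.
Reversing Oxidase → still no organism matches.
Reversing Urease → still no organism matches.
Reversing Motility → still no organism matches.
Reversing ODC → still no organism matches.
Reversing 42°C growth (to -) → unique match: Elizabethkingia meningoseptica.
Reversing arginine dihydrolase → still no organism matches.
Reversing LDC → still no organism matches.

42°C growth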